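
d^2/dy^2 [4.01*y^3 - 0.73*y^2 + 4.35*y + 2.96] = 24.06*y - 1.46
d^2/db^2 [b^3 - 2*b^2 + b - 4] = 6*b - 4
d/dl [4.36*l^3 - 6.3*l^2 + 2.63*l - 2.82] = 13.08*l^2 - 12.6*l + 2.63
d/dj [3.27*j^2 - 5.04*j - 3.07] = 6.54*j - 5.04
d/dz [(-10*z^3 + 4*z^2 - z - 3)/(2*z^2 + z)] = (-20*z^4 - 20*z^3 + 6*z^2 + 12*z + 3)/(z^2*(4*z^2 + 4*z + 1))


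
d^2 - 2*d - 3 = (d - 3)*(d + 1)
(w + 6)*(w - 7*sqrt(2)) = w^2 - 7*sqrt(2)*w + 6*w - 42*sqrt(2)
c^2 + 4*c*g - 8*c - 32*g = (c - 8)*(c + 4*g)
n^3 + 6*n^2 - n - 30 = (n - 2)*(n + 3)*(n + 5)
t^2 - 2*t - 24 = (t - 6)*(t + 4)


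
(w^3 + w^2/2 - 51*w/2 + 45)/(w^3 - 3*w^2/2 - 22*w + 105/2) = (2*w^2 + 7*w - 30)/(2*w^2 + 3*w - 35)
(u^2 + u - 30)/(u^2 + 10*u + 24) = (u - 5)/(u + 4)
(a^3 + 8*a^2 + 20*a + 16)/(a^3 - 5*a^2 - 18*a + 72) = (a^2 + 4*a + 4)/(a^2 - 9*a + 18)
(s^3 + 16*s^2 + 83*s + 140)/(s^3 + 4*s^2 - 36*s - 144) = (s^2 + 12*s + 35)/(s^2 - 36)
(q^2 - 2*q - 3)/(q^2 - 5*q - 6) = (q - 3)/(q - 6)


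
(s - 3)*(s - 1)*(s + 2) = s^3 - 2*s^2 - 5*s + 6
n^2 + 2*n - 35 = (n - 5)*(n + 7)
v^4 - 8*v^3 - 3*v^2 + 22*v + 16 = (v - 8)*(v - 2)*(v + 1)^2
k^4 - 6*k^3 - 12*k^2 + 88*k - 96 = (k - 6)*(k - 2)^2*(k + 4)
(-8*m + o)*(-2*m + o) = 16*m^2 - 10*m*o + o^2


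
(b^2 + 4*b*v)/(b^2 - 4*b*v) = (b + 4*v)/(b - 4*v)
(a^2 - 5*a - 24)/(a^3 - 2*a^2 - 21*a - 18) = (a - 8)/(a^2 - 5*a - 6)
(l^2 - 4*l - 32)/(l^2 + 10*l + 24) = (l - 8)/(l + 6)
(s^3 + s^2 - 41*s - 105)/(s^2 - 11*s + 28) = (s^2 + 8*s + 15)/(s - 4)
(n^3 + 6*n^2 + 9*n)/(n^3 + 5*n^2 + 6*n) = (n + 3)/(n + 2)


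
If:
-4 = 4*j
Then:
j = -1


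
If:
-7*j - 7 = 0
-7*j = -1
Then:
No Solution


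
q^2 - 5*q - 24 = (q - 8)*(q + 3)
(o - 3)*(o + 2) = o^2 - o - 6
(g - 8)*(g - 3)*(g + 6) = g^3 - 5*g^2 - 42*g + 144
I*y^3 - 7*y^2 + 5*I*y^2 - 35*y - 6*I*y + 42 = (y + 6)*(y + 7*I)*(I*y - I)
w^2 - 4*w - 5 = (w - 5)*(w + 1)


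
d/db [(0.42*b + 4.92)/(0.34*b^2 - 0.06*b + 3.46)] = (-0.1428*b^2 - 3.3456*b + 1.7484)/(0.1156*b^4 - 0.0408*b^3 + 2.3564*b^2 - 0.4152*b + 11.9716)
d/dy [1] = 0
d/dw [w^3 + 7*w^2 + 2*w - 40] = 3*w^2 + 14*w + 2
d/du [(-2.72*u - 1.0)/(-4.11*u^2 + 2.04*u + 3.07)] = (11.1792*u^2 - 5.5488*u - (2.72*u + 1.0)*(8.22*u - 2.04) - 8.3504)/(-4.11*u^2 + 2.04*u + 3.07)^2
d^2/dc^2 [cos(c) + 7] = -cos(c)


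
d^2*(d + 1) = d^3 + d^2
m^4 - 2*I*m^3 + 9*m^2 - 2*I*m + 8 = (m - 4*I)*(m - I)*(m + I)*(m + 2*I)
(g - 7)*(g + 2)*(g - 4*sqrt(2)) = g^3 - 4*sqrt(2)*g^2 - 5*g^2 - 14*g + 20*sqrt(2)*g + 56*sqrt(2)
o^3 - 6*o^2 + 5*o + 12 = (o - 4)*(o - 3)*(o + 1)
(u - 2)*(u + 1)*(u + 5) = u^3 + 4*u^2 - 7*u - 10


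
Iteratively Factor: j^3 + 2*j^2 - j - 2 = (j - 1)*(j^2 + 3*j + 2) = (j - 1)*(j + 2)*(j + 1)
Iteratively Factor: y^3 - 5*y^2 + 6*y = (y)*(y^2 - 5*y + 6) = y*(y - 3)*(y - 2)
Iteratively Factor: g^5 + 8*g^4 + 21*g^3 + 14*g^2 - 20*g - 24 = (g + 3)*(g^4 + 5*g^3 + 6*g^2 - 4*g - 8) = (g - 1)*(g + 3)*(g^3 + 6*g^2 + 12*g + 8) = (g - 1)*(g + 2)*(g + 3)*(g^2 + 4*g + 4) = (g - 1)*(g + 2)^2*(g + 3)*(g + 2)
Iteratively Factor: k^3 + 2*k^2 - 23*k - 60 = (k - 5)*(k^2 + 7*k + 12) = (k - 5)*(k + 4)*(k + 3)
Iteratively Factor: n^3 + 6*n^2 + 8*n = (n + 4)*(n^2 + 2*n) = n*(n + 4)*(n + 2)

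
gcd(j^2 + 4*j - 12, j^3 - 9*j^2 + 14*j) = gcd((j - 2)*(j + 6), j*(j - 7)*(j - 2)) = j - 2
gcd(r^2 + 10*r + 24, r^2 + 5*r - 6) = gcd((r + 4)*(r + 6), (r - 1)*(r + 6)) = r + 6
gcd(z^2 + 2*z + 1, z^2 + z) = z + 1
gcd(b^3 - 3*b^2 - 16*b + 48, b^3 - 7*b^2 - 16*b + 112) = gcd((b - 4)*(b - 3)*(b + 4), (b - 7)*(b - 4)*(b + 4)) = b^2 - 16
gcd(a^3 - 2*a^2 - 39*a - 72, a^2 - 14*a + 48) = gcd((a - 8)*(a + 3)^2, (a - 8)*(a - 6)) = a - 8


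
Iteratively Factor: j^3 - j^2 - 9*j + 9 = (j - 3)*(j^2 + 2*j - 3) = (j - 3)*(j - 1)*(j + 3)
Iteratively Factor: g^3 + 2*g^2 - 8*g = (g)*(g^2 + 2*g - 8) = g*(g + 4)*(g - 2)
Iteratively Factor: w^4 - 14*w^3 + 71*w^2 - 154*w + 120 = (w - 3)*(w^3 - 11*w^2 + 38*w - 40) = (w - 4)*(w - 3)*(w^2 - 7*w + 10) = (w - 5)*(w - 4)*(w - 3)*(w - 2)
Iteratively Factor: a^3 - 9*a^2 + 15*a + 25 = (a - 5)*(a^2 - 4*a - 5) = (a - 5)*(a + 1)*(a - 5)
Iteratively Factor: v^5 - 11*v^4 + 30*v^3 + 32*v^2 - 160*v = (v)*(v^4 - 11*v^3 + 30*v^2 + 32*v - 160) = v*(v + 2)*(v^3 - 13*v^2 + 56*v - 80) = v*(v - 4)*(v + 2)*(v^2 - 9*v + 20) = v*(v - 4)^2*(v + 2)*(v - 5)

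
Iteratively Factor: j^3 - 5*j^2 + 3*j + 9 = (j - 3)*(j^2 - 2*j - 3) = (j - 3)^2*(j + 1)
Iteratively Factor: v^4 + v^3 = (v + 1)*(v^3) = v*(v + 1)*(v^2) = v^2*(v + 1)*(v)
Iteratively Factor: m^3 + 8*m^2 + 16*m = (m + 4)*(m^2 + 4*m) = m*(m + 4)*(m + 4)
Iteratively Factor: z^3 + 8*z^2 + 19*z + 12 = (z + 3)*(z^2 + 5*z + 4) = (z + 1)*(z + 3)*(z + 4)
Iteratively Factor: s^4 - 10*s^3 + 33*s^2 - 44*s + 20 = (s - 2)*(s^3 - 8*s^2 + 17*s - 10) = (s - 2)^2*(s^2 - 6*s + 5) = (s - 2)^2*(s - 1)*(s - 5)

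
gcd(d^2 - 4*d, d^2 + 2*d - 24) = d - 4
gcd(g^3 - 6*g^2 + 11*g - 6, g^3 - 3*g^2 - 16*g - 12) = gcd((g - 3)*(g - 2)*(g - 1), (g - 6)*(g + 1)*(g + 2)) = 1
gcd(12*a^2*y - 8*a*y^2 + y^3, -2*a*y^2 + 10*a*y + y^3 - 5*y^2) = -2*a*y + y^2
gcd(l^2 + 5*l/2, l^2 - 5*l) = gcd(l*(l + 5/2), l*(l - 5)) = l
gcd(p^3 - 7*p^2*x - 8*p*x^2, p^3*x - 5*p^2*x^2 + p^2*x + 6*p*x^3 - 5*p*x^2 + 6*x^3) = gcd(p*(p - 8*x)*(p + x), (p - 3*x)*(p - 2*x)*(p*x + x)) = 1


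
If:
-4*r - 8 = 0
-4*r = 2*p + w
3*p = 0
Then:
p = 0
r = -2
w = 8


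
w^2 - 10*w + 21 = (w - 7)*(w - 3)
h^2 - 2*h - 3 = (h - 3)*(h + 1)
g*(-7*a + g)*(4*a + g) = -28*a^2*g - 3*a*g^2 + g^3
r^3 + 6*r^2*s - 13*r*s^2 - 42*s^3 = (r - 3*s)*(r + 2*s)*(r + 7*s)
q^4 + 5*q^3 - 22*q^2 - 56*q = q*(q - 4)*(q + 2)*(q + 7)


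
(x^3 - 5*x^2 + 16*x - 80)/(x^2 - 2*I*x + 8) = (x^2 + x*(-5 + 4*I) - 20*I)/(x + 2*I)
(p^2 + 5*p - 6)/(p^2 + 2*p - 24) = (p - 1)/(p - 4)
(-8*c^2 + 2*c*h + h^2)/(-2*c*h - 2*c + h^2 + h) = (4*c + h)/(h + 1)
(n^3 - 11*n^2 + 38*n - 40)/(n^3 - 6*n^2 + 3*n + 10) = (n - 4)/(n + 1)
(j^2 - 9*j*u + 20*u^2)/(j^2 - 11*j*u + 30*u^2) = (-j + 4*u)/(-j + 6*u)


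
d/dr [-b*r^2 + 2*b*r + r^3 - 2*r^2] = -2*b*r + 2*b + 3*r^2 - 4*r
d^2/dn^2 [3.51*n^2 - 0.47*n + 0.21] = 7.02000000000000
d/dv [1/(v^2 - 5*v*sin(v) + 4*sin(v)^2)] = (5*v*cos(v) - 2*v + 5*sin(v) - 4*sin(2*v))/((v - 4*sin(v))^2*(v - sin(v))^2)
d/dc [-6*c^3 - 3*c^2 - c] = -18*c^2 - 6*c - 1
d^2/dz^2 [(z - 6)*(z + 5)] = 2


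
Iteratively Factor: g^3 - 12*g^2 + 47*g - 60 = (g - 3)*(g^2 - 9*g + 20) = (g - 4)*(g - 3)*(g - 5)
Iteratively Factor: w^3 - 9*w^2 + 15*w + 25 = (w - 5)*(w^2 - 4*w - 5) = (w - 5)*(w + 1)*(w - 5)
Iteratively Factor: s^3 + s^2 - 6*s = (s)*(s^2 + s - 6) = s*(s + 3)*(s - 2)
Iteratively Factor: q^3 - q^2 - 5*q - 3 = (q - 3)*(q^2 + 2*q + 1) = (q - 3)*(q + 1)*(q + 1)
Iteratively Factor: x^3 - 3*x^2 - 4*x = (x)*(x^2 - 3*x - 4) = x*(x - 4)*(x + 1)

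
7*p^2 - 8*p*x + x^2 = (-7*p + x)*(-p + x)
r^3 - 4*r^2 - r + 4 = (r - 4)*(r - 1)*(r + 1)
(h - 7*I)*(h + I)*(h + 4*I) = h^3 - 2*I*h^2 + 31*h + 28*I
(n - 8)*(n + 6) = n^2 - 2*n - 48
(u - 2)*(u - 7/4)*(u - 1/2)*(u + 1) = u^4 - 13*u^3/4 + 9*u^2/8 + 29*u/8 - 7/4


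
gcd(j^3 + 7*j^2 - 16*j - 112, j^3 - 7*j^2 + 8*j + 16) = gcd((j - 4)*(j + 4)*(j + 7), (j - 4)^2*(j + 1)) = j - 4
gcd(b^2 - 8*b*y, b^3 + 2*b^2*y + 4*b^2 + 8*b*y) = b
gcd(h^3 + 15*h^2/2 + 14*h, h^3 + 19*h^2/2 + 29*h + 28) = h^2 + 15*h/2 + 14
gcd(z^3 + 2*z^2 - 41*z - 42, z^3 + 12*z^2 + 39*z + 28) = z^2 + 8*z + 7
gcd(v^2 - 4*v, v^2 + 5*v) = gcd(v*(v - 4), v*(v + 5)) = v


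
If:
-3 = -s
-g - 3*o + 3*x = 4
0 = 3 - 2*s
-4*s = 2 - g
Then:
No Solution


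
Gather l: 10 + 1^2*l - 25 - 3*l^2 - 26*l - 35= -3*l^2 - 25*l - 50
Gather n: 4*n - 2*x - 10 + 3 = 4*n - 2*x - 7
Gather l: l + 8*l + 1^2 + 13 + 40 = 9*l + 54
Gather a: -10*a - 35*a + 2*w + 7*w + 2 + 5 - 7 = -45*a + 9*w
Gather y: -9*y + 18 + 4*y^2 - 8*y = 4*y^2 - 17*y + 18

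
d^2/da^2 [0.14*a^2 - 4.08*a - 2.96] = 0.280000000000000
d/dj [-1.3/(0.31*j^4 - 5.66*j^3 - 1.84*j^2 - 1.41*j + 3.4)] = (1.612*j^3 - 22.074*j^2 - 4.784*j - 1.833)/(-0.31*j^4 + 5.66*j^3 + 1.84*j^2 + 1.41*j - 3.4)^2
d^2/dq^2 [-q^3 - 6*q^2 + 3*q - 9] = -6*q - 12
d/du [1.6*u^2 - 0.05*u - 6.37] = 3.2*u - 0.05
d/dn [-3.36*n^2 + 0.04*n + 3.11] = 0.04 - 6.72*n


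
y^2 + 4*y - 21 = (y - 3)*(y + 7)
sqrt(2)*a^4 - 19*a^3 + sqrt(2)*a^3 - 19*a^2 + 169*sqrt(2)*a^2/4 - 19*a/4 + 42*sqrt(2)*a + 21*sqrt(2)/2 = (a + 1/2)*(a - 6*sqrt(2))*(a - 7*sqrt(2)/2)*(sqrt(2)*a + sqrt(2)/2)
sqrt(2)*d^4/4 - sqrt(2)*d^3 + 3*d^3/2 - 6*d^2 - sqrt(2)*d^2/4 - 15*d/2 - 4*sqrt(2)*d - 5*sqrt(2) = (d/2 + sqrt(2)/2)*(d - 5)*(d + 2*sqrt(2))*(sqrt(2)*d/2 + sqrt(2)/2)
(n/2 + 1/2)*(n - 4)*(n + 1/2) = n^3/2 - 5*n^2/4 - 11*n/4 - 1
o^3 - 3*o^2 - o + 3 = (o - 3)*(o - 1)*(o + 1)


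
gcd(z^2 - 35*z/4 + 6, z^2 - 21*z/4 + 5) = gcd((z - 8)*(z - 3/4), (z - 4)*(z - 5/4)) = 1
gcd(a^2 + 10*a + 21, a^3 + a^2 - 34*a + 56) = a + 7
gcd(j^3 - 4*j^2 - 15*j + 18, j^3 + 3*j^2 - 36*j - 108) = j^2 - 3*j - 18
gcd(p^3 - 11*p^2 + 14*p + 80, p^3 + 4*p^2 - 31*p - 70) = p^2 - 3*p - 10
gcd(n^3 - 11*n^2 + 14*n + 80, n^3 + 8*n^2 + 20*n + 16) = n + 2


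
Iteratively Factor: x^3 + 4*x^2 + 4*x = (x + 2)*(x^2 + 2*x) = (x + 2)^2*(x)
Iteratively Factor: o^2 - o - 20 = (o - 5)*(o + 4)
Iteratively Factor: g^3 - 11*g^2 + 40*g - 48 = (g - 3)*(g^2 - 8*g + 16) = (g - 4)*(g - 3)*(g - 4)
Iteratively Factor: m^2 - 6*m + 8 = (m - 2)*(m - 4)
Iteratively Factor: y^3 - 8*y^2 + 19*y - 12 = (y - 1)*(y^2 - 7*y + 12) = (y - 3)*(y - 1)*(y - 4)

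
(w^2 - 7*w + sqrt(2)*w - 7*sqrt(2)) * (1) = w^2 - 7*w + sqrt(2)*w - 7*sqrt(2)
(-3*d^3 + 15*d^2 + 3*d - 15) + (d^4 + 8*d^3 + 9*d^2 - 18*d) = d^4 + 5*d^3 + 24*d^2 - 15*d - 15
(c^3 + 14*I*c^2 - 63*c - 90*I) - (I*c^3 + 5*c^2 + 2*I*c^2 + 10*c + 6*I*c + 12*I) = c^3 - I*c^3 - 5*c^2 + 12*I*c^2 - 73*c - 6*I*c - 102*I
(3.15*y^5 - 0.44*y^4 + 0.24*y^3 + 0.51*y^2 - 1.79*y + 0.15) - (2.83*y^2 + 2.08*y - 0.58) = 3.15*y^5 - 0.44*y^4 + 0.24*y^3 - 2.32*y^2 - 3.87*y + 0.73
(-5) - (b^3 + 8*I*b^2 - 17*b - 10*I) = -b^3 - 8*I*b^2 + 17*b - 5 + 10*I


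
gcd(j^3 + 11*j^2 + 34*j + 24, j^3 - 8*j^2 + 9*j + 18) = j + 1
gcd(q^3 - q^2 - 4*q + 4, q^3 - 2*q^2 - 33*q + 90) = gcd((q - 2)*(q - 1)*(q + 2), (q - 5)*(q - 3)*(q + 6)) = 1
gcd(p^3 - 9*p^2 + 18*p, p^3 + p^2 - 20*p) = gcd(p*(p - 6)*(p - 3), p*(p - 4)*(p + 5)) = p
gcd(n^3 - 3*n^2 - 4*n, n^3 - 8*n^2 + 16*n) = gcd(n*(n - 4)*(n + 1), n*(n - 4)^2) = n^2 - 4*n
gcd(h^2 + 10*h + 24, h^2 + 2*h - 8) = h + 4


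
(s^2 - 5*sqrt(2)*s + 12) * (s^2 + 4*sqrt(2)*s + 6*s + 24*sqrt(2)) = s^4 - sqrt(2)*s^3 + 6*s^3 - 28*s^2 - 6*sqrt(2)*s^2 - 168*s + 48*sqrt(2)*s + 288*sqrt(2)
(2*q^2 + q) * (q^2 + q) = 2*q^4 + 3*q^3 + q^2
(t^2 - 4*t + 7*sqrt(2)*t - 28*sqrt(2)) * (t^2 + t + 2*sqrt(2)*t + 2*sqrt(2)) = t^4 - 3*t^3 + 9*sqrt(2)*t^3 - 27*sqrt(2)*t^2 + 24*t^2 - 84*t - 36*sqrt(2)*t - 112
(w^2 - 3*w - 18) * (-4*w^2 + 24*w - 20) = -4*w^4 + 36*w^3 - 20*w^2 - 372*w + 360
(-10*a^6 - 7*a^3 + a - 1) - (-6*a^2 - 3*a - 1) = -10*a^6 - 7*a^3 + 6*a^2 + 4*a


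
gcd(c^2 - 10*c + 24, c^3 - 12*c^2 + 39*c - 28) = c - 4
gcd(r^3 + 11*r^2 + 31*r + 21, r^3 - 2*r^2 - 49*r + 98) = r + 7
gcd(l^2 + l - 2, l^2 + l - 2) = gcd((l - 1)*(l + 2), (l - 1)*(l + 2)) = l^2 + l - 2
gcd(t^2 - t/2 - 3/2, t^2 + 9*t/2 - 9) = t - 3/2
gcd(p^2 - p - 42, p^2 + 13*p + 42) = p + 6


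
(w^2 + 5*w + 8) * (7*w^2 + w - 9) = 7*w^4 + 36*w^3 + 52*w^2 - 37*w - 72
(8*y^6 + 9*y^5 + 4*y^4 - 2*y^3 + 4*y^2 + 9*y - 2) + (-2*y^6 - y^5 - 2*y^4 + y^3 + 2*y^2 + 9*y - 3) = 6*y^6 + 8*y^5 + 2*y^4 - y^3 + 6*y^2 + 18*y - 5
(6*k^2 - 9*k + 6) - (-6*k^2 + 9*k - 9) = 12*k^2 - 18*k + 15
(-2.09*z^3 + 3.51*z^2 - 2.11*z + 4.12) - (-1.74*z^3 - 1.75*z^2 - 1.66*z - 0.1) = -0.35*z^3 + 5.26*z^2 - 0.45*z + 4.22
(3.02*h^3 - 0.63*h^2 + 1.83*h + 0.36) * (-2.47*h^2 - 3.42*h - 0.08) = -7.4594*h^5 - 8.7723*h^4 - 2.6071*h^3 - 7.0974*h^2 - 1.3776*h - 0.0288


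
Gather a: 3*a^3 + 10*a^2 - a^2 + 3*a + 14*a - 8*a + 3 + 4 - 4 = 3*a^3 + 9*a^2 + 9*a + 3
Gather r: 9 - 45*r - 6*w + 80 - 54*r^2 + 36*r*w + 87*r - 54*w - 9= -54*r^2 + r*(36*w + 42) - 60*w + 80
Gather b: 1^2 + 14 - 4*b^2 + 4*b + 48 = -4*b^2 + 4*b + 63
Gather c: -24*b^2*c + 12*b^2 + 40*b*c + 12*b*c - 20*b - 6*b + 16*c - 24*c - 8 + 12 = 12*b^2 - 26*b + c*(-24*b^2 + 52*b - 8) + 4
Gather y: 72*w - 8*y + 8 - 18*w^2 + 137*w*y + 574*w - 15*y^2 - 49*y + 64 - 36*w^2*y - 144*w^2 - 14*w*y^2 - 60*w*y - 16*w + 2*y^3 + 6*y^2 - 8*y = -162*w^2 + 630*w + 2*y^3 + y^2*(-14*w - 9) + y*(-36*w^2 + 77*w - 65) + 72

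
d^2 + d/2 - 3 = (d - 3/2)*(d + 2)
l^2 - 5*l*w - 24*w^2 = (l - 8*w)*(l + 3*w)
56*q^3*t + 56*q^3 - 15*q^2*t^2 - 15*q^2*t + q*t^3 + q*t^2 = (-8*q + t)*(-7*q + t)*(q*t + q)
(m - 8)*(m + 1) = m^2 - 7*m - 8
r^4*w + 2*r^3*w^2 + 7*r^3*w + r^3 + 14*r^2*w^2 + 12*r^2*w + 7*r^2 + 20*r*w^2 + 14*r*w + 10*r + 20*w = (r + 2)*(r + 5)*(r + 2*w)*(r*w + 1)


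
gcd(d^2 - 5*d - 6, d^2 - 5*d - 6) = d^2 - 5*d - 6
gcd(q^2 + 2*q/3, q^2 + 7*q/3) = q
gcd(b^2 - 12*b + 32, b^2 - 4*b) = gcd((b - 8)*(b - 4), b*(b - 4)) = b - 4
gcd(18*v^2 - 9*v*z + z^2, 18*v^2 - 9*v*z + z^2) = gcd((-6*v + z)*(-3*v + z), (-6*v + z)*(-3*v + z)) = 18*v^2 - 9*v*z + z^2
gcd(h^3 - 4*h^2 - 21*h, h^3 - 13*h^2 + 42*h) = h^2 - 7*h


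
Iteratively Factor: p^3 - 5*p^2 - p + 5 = (p - 1)*(p^2 - 4*p - 5) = (p - 1)*(p + 1)*(p - 5)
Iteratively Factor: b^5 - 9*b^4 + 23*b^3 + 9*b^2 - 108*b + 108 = (b - 2)*(b^4 - 7*b^3 + 9*b^2 + 27*b - 54) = (b - 3)*(b - 2)*(b^3 - 4*b^2 - 3*b + 18) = (b - 3)^2*(b - 2)*(b^2 - b - 6) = (b - 3)^3*(b - 2)*(b + 2)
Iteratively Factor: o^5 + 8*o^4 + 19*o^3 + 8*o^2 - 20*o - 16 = (o - 1)*(o^4 + 9*o^3 + 28*o^2 + 36*o + 16) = (o - 1)*(o + 2)*(o^3 + 7*o^2 + 14*o + 8) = (o - 1)*(o + 1)*(o + 2)*(o^2 + 6*o + 8) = (o - 1)*(o + 1)*(o + 2)*(o + 4)*(o + 2)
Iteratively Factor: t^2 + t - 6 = (t + 3)*(t - 2)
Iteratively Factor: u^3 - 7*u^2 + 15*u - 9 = (u - 3)*(u^2 - 4*u + 3) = (u - 3)^2*(u - 1)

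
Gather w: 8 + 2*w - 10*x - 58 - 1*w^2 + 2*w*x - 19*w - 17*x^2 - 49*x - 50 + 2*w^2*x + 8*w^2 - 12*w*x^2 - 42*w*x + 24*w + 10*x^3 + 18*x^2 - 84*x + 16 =w^2*(2*x + 7) + w*(-12*x^2 - 40*x + 7) + 10*x^3 + x^2 - 143*x - 84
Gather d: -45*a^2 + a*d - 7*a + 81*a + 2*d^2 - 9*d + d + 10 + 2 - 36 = -45*a^2 + 74*a + 2*d^2 + d*(a - 8) - 24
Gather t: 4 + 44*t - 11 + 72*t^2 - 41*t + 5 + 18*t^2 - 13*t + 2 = 90*t^2 - 10*t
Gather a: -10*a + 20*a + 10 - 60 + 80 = 10*a + 30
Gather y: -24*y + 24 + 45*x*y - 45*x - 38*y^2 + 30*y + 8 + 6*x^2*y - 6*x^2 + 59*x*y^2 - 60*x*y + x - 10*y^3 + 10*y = -6*x^2 - 44*x - 10*y^3 + y^2*(59*x - 38) + y*(6*x^2 - 15*x + 16) + 32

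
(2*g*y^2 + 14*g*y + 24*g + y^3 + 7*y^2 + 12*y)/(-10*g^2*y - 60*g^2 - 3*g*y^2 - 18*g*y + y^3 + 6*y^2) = (y^2 + 7*y + 12)/(-5*g*y - 30*g + y^2 + 6*y)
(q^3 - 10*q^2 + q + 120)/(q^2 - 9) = (q^2 - 13*q + 40)/(q - 3)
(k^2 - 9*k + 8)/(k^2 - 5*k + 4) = (k - 8)/(k - 4)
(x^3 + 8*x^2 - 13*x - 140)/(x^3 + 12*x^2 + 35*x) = (x - 4)/x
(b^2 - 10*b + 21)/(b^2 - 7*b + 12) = (b - 7)/(b - 4)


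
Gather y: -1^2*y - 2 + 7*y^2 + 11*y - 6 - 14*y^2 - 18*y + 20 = -7*y^2 - 8*y + 12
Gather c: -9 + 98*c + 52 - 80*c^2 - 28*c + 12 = -80*c^2 + 70*c + 55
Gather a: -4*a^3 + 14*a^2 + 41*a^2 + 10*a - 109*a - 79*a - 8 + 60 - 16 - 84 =-4*a^3 + 55*a^2 - 178*a - 48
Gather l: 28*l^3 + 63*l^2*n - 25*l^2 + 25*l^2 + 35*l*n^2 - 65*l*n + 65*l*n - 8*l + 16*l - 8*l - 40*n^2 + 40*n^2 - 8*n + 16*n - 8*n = 28*l^3 + 63*l^2*n + 35*l*n^2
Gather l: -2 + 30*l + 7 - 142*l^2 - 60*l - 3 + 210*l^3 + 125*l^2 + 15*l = 210*l^3 - 17*l^2 - 15*l + 2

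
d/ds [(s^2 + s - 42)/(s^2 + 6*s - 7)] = 5/(s^2 - 2*s + 1)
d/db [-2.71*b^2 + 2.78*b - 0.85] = 2.78 - 5.42*b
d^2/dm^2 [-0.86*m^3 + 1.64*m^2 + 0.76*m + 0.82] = 3.28 - 5.16*m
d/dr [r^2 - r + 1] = 2*r - 1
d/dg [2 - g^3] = -3*g^2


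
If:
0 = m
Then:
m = 0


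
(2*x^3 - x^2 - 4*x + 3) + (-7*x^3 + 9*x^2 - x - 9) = -5*x^3 + 8*x^2 - 5*x - 6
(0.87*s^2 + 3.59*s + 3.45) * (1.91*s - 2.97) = 1.6617*s^3 + 4.273*s^2 - 4.0728*s - 10.2465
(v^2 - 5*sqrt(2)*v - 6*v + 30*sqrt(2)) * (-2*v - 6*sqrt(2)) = -2*v^3 + 4*sqrt(2)*v^2 + 12*v^2 - 24*sqrt(2)*v + 60*v - 360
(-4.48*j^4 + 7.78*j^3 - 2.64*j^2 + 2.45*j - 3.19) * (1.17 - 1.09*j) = 4.8832*j^5 - 13.7218*j^4 + 11.9802*j^3 - 5.7593*j^2 + 6.3436*j - 3.7323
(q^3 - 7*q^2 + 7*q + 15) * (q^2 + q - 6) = q^5 - 6*q^4 - 6*q^3 + 64*q^2 - 27*q - 90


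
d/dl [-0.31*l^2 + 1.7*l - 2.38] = 1.7 - 0.62*l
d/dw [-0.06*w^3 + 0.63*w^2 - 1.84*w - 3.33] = -0.18*w^2 + 1.26*w - 1.84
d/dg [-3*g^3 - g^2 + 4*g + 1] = -9*g^2 - 2*g + 4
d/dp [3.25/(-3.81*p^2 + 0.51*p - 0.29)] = (24.765*p - 1.6575)/(3.81*p^2 - 0.51*p + 0.29)^2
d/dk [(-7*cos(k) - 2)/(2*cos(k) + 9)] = 59*sin(k)/(2*cos(k) + 9)^2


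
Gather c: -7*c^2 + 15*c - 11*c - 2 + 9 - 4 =-7*c^2 + 4*c + 3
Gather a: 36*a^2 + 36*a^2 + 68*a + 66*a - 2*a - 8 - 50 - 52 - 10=72*a^2 + 132*a - 120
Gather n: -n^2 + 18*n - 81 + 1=-n^2 + 18*n - 80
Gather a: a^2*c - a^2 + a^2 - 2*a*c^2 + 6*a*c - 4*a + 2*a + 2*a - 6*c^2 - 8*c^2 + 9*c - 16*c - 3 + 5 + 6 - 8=a^2*c + a*(-2*c^2 + 6*c) - 14*c^2 - 7*c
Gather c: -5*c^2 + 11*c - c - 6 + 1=-5*c^2 + 10*c - 5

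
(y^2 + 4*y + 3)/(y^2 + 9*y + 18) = (y + 1)/(y + 6)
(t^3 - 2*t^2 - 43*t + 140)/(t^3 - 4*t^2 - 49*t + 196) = (t - 5)/(t - 7)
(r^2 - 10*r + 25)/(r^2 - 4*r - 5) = (r - 5)/(r + 1)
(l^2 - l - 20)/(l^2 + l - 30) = (l + 4)/(l + 6)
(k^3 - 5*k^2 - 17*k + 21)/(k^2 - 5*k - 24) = (k^2 - 8*k + 7)/(k - 8)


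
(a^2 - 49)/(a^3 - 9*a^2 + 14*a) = (a + 7)/(a*(a - 2))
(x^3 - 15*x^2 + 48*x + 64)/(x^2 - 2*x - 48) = (x^2 - 7*x - 8)/(x + 6)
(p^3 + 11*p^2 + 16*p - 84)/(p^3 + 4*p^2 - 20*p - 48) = (p^2 + 5*p - 14)/(p^2 - 2*p - 8)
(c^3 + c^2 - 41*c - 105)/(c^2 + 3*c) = c - 2 - 35/c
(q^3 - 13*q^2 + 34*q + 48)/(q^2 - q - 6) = (-q^3 + 13*q^2 - 34*q - 48)/(-q^2 + q + 6)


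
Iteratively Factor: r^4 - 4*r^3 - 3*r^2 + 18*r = (r)*(r^3 - 4*r^2 - 3*r + 18) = r*(r - 3)*(r^2 - r - 6) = r*(r - 3)*(r + 2)*(r - 3)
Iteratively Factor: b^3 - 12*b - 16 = (b + 2)*(b^2 - 2*b - 8) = (b + 2)^2*(b - 4)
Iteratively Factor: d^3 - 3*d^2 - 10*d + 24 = (d - 4)*(d^2 + d - 6) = (d - 4)*(d - 2)*(d + 3)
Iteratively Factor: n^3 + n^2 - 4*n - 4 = (n + 2)*(n^2 - n - 2) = (n + 1)*(n + 2)*(n - 2)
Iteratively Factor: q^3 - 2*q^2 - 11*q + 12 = (q + 3)*(q^2 - 5*q + 4) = (q - 4)*(q + 3)*(q - 1)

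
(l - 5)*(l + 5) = l^2 - 25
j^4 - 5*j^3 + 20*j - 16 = (j - 4)*(j - 2)*(j - 1)*(j + 2)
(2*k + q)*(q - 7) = 2*k*q - 14*k + q^2 - 7*q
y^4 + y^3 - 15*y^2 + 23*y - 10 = (y - 2)*(y - 1)^2*(y + 5)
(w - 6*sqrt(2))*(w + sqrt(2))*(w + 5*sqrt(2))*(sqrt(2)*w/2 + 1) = sqrt(2)*w^4/2 + w^3 - 31*sqrt(2)*w^2 - 122*w - 60*sqrt(2)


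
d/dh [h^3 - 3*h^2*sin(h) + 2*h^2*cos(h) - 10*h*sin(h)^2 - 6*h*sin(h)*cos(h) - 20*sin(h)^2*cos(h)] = -2*h^2*sin(h) - 3*h^2*cos(h) + 3*h^2 - 6*h*sin(h) - 10*h*sin(2*h) + 4*h*cos(h) - 6*h*cos(2*h) + 5*sin(h) - 3*sin(2*h) - 15*sin(3*h) + 5*cos(2*h) - 5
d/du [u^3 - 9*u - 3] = 3*u^2 - 9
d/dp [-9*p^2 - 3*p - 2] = -18*p - 3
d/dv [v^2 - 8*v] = 2*v - 8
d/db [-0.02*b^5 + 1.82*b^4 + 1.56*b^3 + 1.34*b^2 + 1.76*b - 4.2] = -0.1*b^4 + 7.28*b^3 + 4.68*b^2 + 2.68*b + 1.76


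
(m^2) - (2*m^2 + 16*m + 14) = -m^2 - 16*m - 14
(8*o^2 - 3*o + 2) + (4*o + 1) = 8*o^2 + o + 3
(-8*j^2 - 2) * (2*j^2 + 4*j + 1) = -16*j^4 - 32*j^3 - 12*j^2 - 8*j - 2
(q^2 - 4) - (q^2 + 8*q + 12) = -8*q - 16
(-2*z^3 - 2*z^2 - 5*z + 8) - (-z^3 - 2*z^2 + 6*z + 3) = -z^3 - 11*z + 5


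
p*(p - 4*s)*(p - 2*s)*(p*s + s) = p^4*s - 6*p^3*s^2 + p^3*s + 8*p^2*s^3 - 6*p^2*s^2 + 8*p*s^3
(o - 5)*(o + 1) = o^2 - 4*o - 5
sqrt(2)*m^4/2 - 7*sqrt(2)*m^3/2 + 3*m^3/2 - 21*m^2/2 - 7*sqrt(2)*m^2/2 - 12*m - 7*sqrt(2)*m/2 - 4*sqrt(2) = (m - 8)*(m + 1)*(m + sqrt(2))*(sqrt(2)*m/2 + 1/2)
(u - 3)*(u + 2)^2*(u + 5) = u^4 + 6*u^3 - 3*u^2 - 52*u - 60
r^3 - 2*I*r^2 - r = r*(r - I)^2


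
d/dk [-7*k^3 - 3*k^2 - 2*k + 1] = -21*k^2 - 6*k - 2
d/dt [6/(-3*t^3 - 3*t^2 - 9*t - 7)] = 18*(3*t^2 + 2*t + 3)/(3*t^3 + 3*t^2 + 9*t + 7)^2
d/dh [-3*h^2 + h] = 1 - 6*h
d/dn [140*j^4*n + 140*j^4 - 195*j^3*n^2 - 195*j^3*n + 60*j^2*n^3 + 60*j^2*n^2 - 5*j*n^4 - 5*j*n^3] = 5*j*(28*j^3 - 78*j^2*n - 39*j^2 + 36*j*n^2 + 24*j*n - 4*n^3 - 3*n^2)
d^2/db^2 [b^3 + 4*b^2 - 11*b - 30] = 6*b + 8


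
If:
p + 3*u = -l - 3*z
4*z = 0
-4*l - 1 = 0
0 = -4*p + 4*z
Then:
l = -1/4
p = 0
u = 1/12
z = 0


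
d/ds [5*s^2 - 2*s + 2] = 10*s - 2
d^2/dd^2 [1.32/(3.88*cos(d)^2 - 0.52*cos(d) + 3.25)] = (-79.487232*(1 - cos(d)^2)^2 + 7.989696*cos(d)^3 + 26.480256*cos(d)^2 - 18.210192*cos(d) + 46.910688)/(3.88*cos(d)^2 - 0.52*cos(d) + 3.25)^3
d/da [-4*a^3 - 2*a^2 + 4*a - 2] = -12*a^2 - 4*a + 4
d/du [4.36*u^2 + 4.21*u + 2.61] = 8.72*u + 4.21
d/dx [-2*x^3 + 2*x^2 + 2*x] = -6*x^2 + 4*x + 2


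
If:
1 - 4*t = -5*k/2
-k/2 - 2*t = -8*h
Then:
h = 7*t/20 - 1/40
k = 8*t/5 - 2/5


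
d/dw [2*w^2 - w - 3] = 4*w - 1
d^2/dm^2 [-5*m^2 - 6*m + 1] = -10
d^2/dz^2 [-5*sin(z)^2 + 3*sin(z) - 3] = -3*sin(z) - 10*cos(2*z)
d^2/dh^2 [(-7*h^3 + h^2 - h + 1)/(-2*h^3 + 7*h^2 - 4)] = 2*(94*h^6 + 12*h^5 - 402*h^4 + 413*h^3 - 279*h^2 + 444*h - 44)/(8*h^9 - 84*h^8 + 294*h^7 - 295*h^6 - 336*h^5 + 588*h^4 + 96*h^3 - 336*h^2 + 64)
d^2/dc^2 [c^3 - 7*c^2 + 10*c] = 6*c - 14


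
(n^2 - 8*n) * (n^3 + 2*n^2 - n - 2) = n^5 - 6*n^4 - 17*n^3 + 6*n^2 + 16*n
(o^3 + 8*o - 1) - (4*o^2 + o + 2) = o^3 - 4*o^2 + 7*o - 3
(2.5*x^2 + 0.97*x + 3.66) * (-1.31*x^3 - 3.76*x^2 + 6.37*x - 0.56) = -3.275*x^5 - 10.6707*x^4 + 7.4832*x^3 - 8.9827*x^2 + 22.771*x - 2.0496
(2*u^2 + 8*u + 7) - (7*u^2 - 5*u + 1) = -5*u^2 + 13*u + 6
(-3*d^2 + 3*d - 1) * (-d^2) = 3*d^4 - 3*d^3 + d^2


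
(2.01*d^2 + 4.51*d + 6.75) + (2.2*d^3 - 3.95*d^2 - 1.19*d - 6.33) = 2.2*d^3 - 1.94*d^2 + 3.32*d + 0.42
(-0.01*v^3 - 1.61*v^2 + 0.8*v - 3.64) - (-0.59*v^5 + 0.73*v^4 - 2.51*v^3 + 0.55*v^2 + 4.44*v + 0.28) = 0.59*v^5 - 0.73*v^4 + 2.5*v^3 - 2.16*v^2 - 3.64*v - 3.92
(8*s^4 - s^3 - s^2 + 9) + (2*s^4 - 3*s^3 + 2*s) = 10*s^4 - 4*s^3 - s^2 + 2*s + 9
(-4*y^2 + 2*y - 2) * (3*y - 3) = -12*y^3 + 18*y^2 - 12*y + 6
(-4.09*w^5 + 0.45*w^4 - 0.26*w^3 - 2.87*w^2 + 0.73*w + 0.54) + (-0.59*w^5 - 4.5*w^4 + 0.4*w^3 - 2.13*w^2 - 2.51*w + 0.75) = -4.68*w^5 - 4.05*w^4 + 0.14*w^3 - 5.0*w^2 - 1.78*w + 1.29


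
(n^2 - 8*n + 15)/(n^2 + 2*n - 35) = (n - 3)/(n + 7)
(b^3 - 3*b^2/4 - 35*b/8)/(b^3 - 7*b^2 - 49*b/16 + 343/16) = 2*b*(2*b - 5)/(4*b^2 - 35*b + 49)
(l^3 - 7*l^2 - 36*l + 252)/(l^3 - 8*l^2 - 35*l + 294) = (l - 6)/(l - 7)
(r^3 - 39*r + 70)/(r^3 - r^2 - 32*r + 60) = (r + 7)/(r + 6)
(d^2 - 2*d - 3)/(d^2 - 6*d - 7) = (d - 3)/(d - 7)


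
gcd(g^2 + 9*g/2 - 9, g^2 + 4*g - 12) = g + 6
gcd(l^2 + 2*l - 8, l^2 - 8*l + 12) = l - 2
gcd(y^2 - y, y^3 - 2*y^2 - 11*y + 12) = y - 1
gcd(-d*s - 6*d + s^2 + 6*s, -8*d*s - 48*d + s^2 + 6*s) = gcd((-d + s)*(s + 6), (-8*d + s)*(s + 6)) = s + 6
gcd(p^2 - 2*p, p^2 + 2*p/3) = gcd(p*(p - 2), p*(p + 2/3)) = p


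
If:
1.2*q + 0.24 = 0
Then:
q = -0.20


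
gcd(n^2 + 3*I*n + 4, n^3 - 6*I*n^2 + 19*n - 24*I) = n - I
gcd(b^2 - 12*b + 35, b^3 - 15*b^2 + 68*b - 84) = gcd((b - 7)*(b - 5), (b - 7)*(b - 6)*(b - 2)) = b - 7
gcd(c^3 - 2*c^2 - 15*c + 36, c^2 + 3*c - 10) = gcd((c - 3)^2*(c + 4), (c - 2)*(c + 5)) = 1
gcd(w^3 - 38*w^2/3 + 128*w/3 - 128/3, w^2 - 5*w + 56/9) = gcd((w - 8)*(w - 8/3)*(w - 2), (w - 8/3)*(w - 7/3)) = w - 8/3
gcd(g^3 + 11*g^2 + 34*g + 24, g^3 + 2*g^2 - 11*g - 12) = g^2 + 5*g + 4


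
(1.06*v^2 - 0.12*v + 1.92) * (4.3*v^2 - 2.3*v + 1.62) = 4.558*v^4 - 2.954*v^3 + 10.2492*v^2 - 4.6104*v + 3.1104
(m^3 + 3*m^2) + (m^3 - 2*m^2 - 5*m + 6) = 2*m^3 + m^2 - 5*m + 6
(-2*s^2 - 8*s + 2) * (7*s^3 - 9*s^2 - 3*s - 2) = -14*s^5 - 38*s^4 + 92*s^3 + 10*s^2 + 10*s - 4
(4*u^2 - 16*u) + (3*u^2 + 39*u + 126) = 7*u^2 + 23*u + 126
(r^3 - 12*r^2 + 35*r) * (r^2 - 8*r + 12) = r^5 - 20*r^4 + 143*r^3 - 424*r^2 + 420*r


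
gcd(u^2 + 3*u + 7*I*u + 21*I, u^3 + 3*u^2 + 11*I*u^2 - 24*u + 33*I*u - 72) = u + 3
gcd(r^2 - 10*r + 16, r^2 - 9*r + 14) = r - 2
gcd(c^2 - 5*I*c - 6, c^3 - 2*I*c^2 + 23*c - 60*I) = c - 3*I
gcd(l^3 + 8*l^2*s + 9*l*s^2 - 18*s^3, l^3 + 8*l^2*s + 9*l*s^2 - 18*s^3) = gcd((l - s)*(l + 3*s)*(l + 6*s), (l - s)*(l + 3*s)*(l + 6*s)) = -l^3 - 8*l^2*s - 9*l*s^2 + 18*s^3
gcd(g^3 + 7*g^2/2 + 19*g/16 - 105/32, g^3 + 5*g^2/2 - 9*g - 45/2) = g + 5/2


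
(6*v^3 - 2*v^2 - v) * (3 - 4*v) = -24*v^4 + 26*v^3 - 2*v^2 - 3*v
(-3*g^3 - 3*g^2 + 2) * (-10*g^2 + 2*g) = 30*g^5 + 24*g^4 - 6*g^3 - 20*g^2 + 4*g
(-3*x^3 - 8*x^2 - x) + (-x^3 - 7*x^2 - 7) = -4*x^3 - 15*x^2 - x - 7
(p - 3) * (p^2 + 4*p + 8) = p^3 + p^2 - 4*p - 24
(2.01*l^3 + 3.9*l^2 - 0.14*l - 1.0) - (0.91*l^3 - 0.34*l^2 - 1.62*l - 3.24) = 1.1*l^3 + 4.24*l^2 + 1.48*l + 2.24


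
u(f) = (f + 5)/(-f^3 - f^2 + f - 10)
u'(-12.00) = 0.00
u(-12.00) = 0.00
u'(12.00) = 0.00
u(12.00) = -0.00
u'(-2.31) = 0.80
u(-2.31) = -0.51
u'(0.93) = 0.08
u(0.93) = -0.55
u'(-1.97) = 0.18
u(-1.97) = -0.37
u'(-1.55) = 0.00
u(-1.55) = -0.34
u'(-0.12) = -0.16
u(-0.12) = -0.48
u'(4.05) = 0.05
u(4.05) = -0.10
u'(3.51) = 0.08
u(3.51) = -0.14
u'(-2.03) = 0.23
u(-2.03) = -0.38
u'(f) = (f + 5)*(3*f^2 + 2*f - 1)/(-f^3 - f^2 + f - 10)^2 + 1/(-f^3 - f^2 + f - 10) = (-f^3 - f^2 + f + (f + 5)*(3*f^2 + 2*f - 1) - 10)/(f^3 + f^2 - f + 10)^2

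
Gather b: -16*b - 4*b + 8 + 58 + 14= 80 - 20*b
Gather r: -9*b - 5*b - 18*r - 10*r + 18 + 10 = -14*b - 28*r + 28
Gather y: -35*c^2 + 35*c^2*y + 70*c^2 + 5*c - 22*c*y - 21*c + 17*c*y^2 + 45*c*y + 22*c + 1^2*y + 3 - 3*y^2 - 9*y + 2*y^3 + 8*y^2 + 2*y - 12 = 35*c^2 + 6*c + 2*y^3 + y^2*(17*c + 5) + y*(35*c^2 + 23*c - 6) - 9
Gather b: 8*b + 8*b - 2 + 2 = 16*b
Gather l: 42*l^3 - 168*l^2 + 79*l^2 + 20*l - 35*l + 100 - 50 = 42*l^3 - 89*l^2 - 15*l + 50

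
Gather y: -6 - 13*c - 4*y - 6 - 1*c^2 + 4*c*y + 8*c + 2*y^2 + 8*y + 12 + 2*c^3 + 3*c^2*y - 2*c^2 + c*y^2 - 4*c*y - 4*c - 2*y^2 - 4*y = 2*c^3 + 3*c^2*y - 3*c^2 + c*y^2 - 9*c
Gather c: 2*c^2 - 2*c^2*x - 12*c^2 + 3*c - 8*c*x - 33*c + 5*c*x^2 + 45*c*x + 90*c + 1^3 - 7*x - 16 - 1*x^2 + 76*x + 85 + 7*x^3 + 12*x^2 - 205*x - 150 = c^2*(-2*x - 10) + c*(5*x^2 + 37*x + 60) + 7*x^3 + 11*x^2 - 136*x - 80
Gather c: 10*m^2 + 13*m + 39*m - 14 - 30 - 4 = 10*m^2 + 52*m - 48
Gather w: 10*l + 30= 10*l + 30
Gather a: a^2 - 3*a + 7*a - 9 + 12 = a^2 + 4*a + 3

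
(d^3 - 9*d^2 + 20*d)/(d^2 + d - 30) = d*(d - 4)/(d + 6)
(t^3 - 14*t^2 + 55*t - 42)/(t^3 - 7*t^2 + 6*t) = (t - 7)/t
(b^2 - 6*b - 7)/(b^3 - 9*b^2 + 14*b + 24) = (b - 7)/(b^2 - 10*b + 24)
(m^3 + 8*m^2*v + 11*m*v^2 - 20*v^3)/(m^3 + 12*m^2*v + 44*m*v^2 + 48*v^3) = (m^2 + 4*m*v - 5*v^2)/(m^2 + 8*m*v + 12*v^2)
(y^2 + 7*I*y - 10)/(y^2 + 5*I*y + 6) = (y^2 + 7*I*y - 10)/(y^2 + 5*I*y + 6)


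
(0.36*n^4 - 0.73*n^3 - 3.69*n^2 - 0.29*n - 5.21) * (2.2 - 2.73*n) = -0.9828*n^5 + 2.7849*n^4 + 8.4677*n^3 - 7.3263*n^2 + 13.5853*n - 11.462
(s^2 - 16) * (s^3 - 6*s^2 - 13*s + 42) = s^5 - 6*s^4 - 29*s^3 + 138*s^2 + 208*s - 672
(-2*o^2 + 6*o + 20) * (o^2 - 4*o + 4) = -2*o^4 + 14*o^3 - 12*o^2 - 56*o + 80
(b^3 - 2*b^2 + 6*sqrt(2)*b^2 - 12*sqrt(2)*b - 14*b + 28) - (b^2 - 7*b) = b^3 - 3*b^2 + 6*sqrt(2)*b^2 - 12*sqrt(2)*b - 7*b + 28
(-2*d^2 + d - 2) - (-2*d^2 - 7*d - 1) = 8*d - 1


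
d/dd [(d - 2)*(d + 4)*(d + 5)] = 3*d^2 + 14*d + 2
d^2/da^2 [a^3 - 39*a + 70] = 6*a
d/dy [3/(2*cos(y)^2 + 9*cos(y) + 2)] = 3*(4*cos(y) + 9)*sin(y)/(9*cos(y) + cos(2*y) + 3)^2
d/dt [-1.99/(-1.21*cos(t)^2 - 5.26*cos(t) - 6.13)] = (4.8158*cos(t) + 10.4674)*sin(t)/(1.21*cos(t)^2 + 5.26*cos(t) + 6.13)^2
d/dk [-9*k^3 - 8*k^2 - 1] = k*(-27*k - 16)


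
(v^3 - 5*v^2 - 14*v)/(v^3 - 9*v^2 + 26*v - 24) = v*(v^2 - 5*v - 14)/(v^3 - 9*v^2 + 26*v - 24)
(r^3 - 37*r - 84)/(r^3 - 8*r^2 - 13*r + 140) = (r + 3)/(r - 5)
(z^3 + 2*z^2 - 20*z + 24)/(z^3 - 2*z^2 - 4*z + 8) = (z + 6)/(z + 2)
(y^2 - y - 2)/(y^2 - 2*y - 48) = (-y^2 + y + 2)/(-y^2 + 2*y + 48)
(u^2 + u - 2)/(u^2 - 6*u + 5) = (u + 2)/(u - 5)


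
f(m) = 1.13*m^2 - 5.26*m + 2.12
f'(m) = 2.26*m - 5.26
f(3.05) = -3.41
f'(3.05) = 1.63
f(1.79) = -3.67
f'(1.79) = -1.21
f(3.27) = -3.00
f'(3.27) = 2.13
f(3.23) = -3.08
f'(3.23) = 2.04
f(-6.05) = 75.30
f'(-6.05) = -18.93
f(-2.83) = 26.06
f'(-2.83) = -11.66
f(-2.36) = 20.83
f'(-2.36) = -10.59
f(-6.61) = 86.26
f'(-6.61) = -20.20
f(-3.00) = 28.07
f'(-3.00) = -12.04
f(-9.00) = 140.99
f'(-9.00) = -25.60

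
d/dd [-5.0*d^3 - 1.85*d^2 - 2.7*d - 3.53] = -15.0*d^2 - 3.7*d - 2.7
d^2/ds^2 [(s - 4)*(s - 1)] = 2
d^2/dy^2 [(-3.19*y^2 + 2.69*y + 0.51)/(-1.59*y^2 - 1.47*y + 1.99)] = (-28.513152*y^3 + 52.824888*y^2 - 58.220712*y + 4.095824)/(4.019679*y^6 + 11.148921*y^5 - 4.785264*y^4 - 24.730839*y^3 + 5.989104*y^2 + 17.464041*y - 7.880599)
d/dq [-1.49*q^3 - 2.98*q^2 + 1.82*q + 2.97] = -4.47*q^2 - 5.96*q + 1.82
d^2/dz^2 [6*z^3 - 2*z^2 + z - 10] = 36*z - 4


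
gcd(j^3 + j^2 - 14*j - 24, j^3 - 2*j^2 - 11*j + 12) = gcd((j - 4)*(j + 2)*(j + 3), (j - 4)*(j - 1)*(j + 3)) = j^2 - j - 12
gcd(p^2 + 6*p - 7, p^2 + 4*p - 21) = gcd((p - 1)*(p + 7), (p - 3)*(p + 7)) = p + 7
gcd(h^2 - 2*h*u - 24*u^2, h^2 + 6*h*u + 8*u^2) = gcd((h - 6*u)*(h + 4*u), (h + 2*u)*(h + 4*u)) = h + 4*u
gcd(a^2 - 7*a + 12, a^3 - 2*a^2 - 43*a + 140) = a - 4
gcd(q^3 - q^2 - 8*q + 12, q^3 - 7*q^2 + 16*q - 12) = q^2 - 4*q + 4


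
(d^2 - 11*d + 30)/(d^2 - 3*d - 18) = (d - 5)/(d + 3)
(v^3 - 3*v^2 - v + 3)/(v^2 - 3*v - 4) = (v^2 - 4*v + 3)/(v - 4)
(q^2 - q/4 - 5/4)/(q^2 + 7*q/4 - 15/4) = (q + 1)/(q + 3)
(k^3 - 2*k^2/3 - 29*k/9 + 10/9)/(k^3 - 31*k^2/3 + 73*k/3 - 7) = (3*k^2 - k - 10)/(3*(k^2 - 10*k + 21))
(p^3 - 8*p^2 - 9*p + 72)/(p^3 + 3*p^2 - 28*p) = (p^3 - 8*p^2 - 9*p + 72)/(p*(p^2 + 3*p - 28))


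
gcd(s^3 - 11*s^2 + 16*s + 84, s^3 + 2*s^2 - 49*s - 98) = s^2 - 5*s - 14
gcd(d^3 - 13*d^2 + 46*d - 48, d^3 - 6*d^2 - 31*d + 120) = d^2 - 11*d + 24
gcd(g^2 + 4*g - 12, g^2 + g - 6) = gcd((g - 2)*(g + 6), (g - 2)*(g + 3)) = g - 2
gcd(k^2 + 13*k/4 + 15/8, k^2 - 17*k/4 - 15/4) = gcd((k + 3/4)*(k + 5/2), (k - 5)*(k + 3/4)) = k + 3/4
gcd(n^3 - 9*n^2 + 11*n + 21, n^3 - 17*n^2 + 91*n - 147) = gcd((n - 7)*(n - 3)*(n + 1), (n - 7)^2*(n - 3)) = n^2 - 10*n + 21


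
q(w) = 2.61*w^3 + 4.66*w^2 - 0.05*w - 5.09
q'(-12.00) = 1015.63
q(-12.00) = -3843.53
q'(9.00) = 718.06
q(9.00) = 2274.61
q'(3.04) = 100.64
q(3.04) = 111.15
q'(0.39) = 4.78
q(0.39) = -4.25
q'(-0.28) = -2.05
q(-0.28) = -4.77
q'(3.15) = 107.00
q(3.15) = 122.57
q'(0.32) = 3.73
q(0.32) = -4.54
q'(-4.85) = 138.93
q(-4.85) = -192.99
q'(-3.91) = 83.21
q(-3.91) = -89.67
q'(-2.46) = 24.41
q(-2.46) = -15.62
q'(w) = 7.83*w^2 + 9.32*w - 0.05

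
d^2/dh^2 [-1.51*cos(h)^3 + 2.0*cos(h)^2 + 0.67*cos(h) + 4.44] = 0.4625*cos(h) - 4.0*cos(2*h) + 3.3975*cos(3*h)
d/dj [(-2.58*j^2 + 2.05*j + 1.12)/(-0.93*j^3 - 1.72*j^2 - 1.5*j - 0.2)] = (-2.3994*j^4 + 3.813*j^3 + 10.5208*j^2 + 4.8848*j + 1.27)/(0.8649*j^6 + 3.1992*j^5 + 5.7484*j^4 + 5.532*j^3 + 2.938*j^2 + 0.6*j + 0.04)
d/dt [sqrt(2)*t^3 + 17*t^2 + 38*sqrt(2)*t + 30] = 3*sqrt(2)*t^2 + 34*t + 38*sqrt(2)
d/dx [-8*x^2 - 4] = -16*x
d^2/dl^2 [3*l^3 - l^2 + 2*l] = 18*l - 2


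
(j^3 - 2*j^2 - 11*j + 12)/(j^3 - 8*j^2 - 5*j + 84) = (j - 1)/(j - 7)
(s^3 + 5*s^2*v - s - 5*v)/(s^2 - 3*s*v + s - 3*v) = (s^2 + 5*s*v - s - 5*v)/(s - 3*v)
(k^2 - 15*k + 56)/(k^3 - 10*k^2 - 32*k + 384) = (k - 7)/(k^2 - 2*k - 48)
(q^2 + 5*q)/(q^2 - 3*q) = (q + 5)/(q - 3)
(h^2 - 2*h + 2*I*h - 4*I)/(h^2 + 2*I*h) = (h - 2)/h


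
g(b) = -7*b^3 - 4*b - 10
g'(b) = -21*b^2 - 4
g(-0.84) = -2.49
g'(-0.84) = -18.82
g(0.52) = -13.06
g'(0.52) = -9.68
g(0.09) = -10.37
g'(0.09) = -4.17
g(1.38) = -33.92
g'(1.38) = -43.99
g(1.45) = -37.14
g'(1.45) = -48.15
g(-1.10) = 3.72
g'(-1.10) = -29.41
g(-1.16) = 5.57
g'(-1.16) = -32.26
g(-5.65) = 1275.13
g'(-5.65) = -674.37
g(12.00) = -12154.00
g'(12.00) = -3028.00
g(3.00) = -211.00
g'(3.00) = -193.00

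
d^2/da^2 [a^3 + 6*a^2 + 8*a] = 6*a + 12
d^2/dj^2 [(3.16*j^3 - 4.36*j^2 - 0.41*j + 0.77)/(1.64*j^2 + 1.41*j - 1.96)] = (50.838456*j^3 - 124.060608*j^2 + 75.6126*j - 27.753054)/(4.410944*j^6 + 11.377008*j^5 - 6.033396*j^4 - 24.390603*j^3 + 7.210644*j^2 + 16.249968*j - 7.529536)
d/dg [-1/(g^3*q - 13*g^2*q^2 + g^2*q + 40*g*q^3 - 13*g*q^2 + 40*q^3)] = (3*g^2 - 26*g*q + 2*g + 40*q^2 - 13*q)/(q*(g^3 - 13*g^2*q + g^2 + 40*g*q^2 - 13*g*q + 40*q^2)^2)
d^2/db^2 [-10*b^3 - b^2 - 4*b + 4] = -60*b - 2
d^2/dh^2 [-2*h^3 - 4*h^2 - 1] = -12*h - 8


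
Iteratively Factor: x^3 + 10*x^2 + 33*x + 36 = (x + 4)*(x^2 + 6*x + 9) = (x + 3)*(x + 4)*(x + 3)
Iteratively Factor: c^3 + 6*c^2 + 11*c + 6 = (c + 1)*(c^2 + 5*c + 6) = (c + 1)*(c + 3)*(c + 2)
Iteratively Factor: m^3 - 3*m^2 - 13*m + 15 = (m + 3)*(m^2 - 6*m + 5) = (m - 1)*(m + 3)*(m - 5)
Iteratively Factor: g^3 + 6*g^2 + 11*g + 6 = (g + 1)*(g^2 + 5*g + 6) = (g + 1)*(g + 3)*(g + 2)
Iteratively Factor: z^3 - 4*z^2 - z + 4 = (z - 1)*(z^2 - 3*z - 4) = (z - 4)*(z - 1)*(z + 1)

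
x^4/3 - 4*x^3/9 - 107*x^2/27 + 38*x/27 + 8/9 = (x/3 + 1)*(x - 4)*(x - 2/3)*(x + 1/3)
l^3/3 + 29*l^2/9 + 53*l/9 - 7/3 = (l/3 + 1)*(l - 1/3)*(l + 7)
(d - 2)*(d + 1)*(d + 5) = d^3 + 4*d^2 - 7*d - 10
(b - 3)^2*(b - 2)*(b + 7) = b^4 - b^3 - 35*b^2 + 129*b - 126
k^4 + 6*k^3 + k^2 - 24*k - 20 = (k - 2)*(k + 1)*(k + 2)*(k + 5)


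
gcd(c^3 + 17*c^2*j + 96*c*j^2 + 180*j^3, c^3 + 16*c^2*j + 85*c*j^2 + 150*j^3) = c^2 + 11*c*j + 30*j^2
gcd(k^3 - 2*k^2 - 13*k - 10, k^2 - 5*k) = k - 5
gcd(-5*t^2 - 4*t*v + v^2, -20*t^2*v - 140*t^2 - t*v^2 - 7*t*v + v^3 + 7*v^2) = 5*t - v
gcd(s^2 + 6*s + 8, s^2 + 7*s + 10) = s + 2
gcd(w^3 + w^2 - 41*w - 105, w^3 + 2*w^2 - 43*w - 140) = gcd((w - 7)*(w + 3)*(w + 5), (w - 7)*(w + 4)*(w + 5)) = w^2 - 2*w - 35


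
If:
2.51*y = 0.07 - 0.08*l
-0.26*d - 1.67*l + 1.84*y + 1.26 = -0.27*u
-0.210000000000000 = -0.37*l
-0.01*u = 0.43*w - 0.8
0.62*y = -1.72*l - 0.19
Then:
No Solution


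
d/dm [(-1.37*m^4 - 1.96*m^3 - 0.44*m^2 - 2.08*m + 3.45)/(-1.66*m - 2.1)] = (6.8226*m^4 + 18.0152*m^3 + 13.0784*m^2 + 1.848*m + 10.095)/(2.7556*m^2 + 6.972*m + 4.41)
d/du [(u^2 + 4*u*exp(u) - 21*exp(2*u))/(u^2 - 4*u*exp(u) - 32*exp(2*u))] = (8*u^3 + 22*u^2*exp(u) - 8*u^2 + 212*u*exp(2*u) - 22*u*exp(u) - 212*exp(2*u))*exp(u)/(u^4 - 8*u^3*exp(u) - 48*u^2*exp(2*u) + 256*u*exp(3*u) + 1024*exp(4*u))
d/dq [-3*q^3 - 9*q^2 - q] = -9*q^2 - 18*q - 1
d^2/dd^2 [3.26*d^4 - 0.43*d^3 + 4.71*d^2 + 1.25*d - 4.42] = 39.12*d^2 - 2.58*d + 9.42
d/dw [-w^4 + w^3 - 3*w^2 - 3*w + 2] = -4*w^3 + 3*w^2 - 6*w - 3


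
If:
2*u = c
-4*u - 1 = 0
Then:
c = -1/2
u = -1/4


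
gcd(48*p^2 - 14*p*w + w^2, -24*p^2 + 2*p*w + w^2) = 1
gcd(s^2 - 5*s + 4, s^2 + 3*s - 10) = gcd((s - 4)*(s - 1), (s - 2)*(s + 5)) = 1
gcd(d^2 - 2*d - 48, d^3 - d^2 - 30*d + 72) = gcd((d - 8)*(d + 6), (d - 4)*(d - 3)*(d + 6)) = d + 6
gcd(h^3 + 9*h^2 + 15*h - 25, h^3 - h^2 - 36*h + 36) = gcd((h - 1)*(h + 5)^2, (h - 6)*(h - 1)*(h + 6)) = h - 1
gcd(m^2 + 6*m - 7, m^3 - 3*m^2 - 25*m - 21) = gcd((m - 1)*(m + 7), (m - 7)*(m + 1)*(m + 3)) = 1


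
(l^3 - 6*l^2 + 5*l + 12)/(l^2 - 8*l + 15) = (l^2 - 3*l - 4)/(l - 5)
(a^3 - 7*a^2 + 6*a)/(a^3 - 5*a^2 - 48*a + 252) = a*(a - 1)/(a^2 + a - 42)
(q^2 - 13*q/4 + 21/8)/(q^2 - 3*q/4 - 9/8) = (4*q - 7)/(4*q + 3)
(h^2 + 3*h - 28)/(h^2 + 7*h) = (h - 4)/h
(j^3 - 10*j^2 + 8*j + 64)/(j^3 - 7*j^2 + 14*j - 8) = (j^2 - 6*j - 16)/(j^2 - 3*j + 2)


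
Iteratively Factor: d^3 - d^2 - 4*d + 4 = (d - 2)*(d^2 + d - 2) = (d - 2)*(d - 1)*(d + 2)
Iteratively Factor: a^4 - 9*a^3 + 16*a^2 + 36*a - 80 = (a - 5)*(a^3 - 4*a^2 - 4*a + 16) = (a - 5)*(a + 2)*(a^2 - 6*a + 8) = (a - 5)*(a - 2)*(a + 2)*(a - 4)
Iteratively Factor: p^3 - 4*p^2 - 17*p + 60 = (p - 3)*(p^2 - p - 20) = (p - 3)*(p + 4)*(p - 5)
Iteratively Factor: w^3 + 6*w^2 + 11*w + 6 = (w + 2)*(w^2 + 4*w + 3) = (w + 1)*(w + 2)*(w + 3)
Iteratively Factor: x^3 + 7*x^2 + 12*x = (x + 3)*(x^2 + 4*x) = (x + 3)*(x + 4)*(x)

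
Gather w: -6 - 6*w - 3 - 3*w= -9*w - 9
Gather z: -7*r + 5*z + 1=-7*r + 5*z + 1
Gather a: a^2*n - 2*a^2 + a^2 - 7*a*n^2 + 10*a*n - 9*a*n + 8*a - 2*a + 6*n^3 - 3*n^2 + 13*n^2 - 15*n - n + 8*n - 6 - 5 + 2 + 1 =a^2*(n - 1) + a*(-7*n^2 + n + 6) + 6*n^3 + 10*n^2 - 8*n - 8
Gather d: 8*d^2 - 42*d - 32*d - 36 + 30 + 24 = 8*d^2 - 74*d + 18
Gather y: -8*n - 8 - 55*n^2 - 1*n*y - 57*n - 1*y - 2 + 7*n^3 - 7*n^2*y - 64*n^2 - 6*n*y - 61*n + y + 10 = 7*n^3 - 119*n^2 - 126*n + y*(-7*n^2 - 7*n)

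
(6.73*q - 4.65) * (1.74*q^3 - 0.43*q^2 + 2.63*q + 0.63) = 11.7102*q^4 - 10.9849*q^3 + 19.6994*q^2 - 7.9896*q - 2.9295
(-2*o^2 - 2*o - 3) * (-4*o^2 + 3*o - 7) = 8*o^4 + 2*o^3 + 20*o^2 + 5*o + 21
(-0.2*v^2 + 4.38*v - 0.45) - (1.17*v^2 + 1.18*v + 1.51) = -1.37*v^2 + 3.2*v - 1.96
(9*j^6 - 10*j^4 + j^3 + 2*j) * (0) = 0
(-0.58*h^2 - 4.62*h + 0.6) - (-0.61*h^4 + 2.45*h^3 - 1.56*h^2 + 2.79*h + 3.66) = 0.61*h^4 - 2.45*h^3 + 0.98*h^2 - 7.41*h - 3.06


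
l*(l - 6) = l^2 - 6*l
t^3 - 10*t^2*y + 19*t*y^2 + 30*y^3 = (t - 6*y)*(t - 5*y)*(t + y)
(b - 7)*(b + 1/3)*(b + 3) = b^3 - 11*b^2/3 - 67*b/3 - 7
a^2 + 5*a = a*(a + 5)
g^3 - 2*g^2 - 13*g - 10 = (g - 5)*(g + 1)*(g + 2)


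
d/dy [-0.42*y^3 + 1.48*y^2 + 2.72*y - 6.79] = -1.26*y^2 + 2.96*y + 2.72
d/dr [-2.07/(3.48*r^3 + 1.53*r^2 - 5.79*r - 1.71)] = (21.6108*r^2 + 6.3342*r - 11.9853)/(3.48*r^3 + 1.53*r^2 - 5.79*r - 1.71)^2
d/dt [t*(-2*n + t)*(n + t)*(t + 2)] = -4*n^2*t - 4*n^2 - 3*n*t^2 - 4*n*t + 4*t^3 + 6*t^2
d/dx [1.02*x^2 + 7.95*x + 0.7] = 2.04*x + 7.95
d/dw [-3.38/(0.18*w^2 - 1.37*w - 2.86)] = (1.2168*w - 4.6306)/(-0.18*w^2 + 1.37*w + 2.86)^2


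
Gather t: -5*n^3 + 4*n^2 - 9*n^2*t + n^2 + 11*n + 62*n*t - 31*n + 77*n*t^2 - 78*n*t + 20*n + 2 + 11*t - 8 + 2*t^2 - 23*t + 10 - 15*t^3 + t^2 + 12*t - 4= -5*n^3 + 5*n^2 - 15*t^3 + t^2*(77*n + 3) + t*(-9*n^2 - 16*n)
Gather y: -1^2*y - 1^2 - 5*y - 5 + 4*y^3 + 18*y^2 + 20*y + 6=4*y^3 + 18*y^2 + 14*y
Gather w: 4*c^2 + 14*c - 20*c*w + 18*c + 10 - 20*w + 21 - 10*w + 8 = 4*c^2 + 32*c + w*(-20*c - 30) + 39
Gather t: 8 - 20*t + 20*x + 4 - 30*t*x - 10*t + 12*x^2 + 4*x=t*(-30*x - 30) + 12*x^2 + 24*x + 12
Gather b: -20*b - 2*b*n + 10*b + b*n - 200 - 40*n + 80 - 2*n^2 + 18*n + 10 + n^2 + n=b*(-n - 10) - n^2 - 21*n - 110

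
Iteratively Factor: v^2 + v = (v)*(v + 1)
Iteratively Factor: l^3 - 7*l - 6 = (l - 3)*(l^2 + 3*l + 2) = (l - 3)*(l + 1)*(l + 2)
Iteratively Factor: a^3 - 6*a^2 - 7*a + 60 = (a - 4)*(a^2 - 2*a - 15) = (a - 5)*(a - 4)*(a + 3)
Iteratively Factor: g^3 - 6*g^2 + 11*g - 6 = (g - 2)*(g^2 - 4*g + 3) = (g - 3)*(g - 2)*(g - 1)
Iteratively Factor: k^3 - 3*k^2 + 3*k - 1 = (k - 1)*(k^2 - 2*k + 1) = (k - 1)^2*(k - 1)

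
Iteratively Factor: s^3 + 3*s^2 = (s)*(s^2 + 3*s) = s^2*(s + 3)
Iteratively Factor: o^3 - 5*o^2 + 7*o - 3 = (o - 3)*(o^2 - 2*o + 1) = (o - 3)*(o - 1)*(o - 1)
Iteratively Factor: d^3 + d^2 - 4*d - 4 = (d + 1)*(d^2 - 4) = (d + 1)*(d + 2)*(d - 2)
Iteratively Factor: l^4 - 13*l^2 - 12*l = (l + 3)*(l^3 - 3*l^2 - 4*l) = l*(l + 3)*(l^2 - 3*l - 4) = l*(l - 4)*(l + 3)*(l + 1)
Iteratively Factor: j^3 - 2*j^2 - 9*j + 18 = (j - 2)*(j^2 - 9) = (j - 3)*(j - 2)*(j + 3)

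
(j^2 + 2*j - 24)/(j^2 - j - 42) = (j - 4)/(j - 7)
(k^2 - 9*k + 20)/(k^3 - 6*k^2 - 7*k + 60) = 1/(k + 3)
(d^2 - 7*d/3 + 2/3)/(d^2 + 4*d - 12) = (d - 1/3)/(d + 6)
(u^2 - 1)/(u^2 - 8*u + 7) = (u + 1)/(u - 7)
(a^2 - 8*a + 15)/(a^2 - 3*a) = (a - 5)/a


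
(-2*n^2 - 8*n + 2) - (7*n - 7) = -2*n^2 - 15*n + 9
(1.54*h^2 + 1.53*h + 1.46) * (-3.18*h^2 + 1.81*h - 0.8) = -4.8972*h^4 - 2.078*h^3 - 3.1055*h^2 + 1.4186*h - 1.168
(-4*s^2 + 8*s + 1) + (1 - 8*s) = 2 - 4*s^2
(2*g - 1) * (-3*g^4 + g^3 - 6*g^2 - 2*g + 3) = -6*g^5 + 5*g^4 - 13*g^3 + 2*g^2 + 8*g - 3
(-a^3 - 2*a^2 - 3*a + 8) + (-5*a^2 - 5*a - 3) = -a^3 - 7*a^2 - 8*a + 5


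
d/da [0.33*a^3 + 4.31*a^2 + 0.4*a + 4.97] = 0.99*a^2 + 8.62*a + 0.4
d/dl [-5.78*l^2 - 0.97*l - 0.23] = -11.56*l - 0.97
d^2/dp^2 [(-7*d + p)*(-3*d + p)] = 2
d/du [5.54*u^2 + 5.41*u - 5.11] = 11.08*u + 5.41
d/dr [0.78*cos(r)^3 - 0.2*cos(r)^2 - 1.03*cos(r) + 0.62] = (-2.34*cos(r)^2 + 0.4*cos(r) + 1.03)*sin(r)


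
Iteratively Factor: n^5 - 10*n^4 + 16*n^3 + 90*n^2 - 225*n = (n - 5)*(n^4 - 5*n^3 - 9*n^2 + 45*n) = n*(n - 5)*(n^3 - 5*n^2 - 9*n + 45) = n*(n - 5)*(n + 3)*(n^2 - 8*n + 15) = n*(n - 5)^2*(n + 3)*(n - 3)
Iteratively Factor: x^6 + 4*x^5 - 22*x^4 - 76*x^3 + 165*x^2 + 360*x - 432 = (x + 3)*(x^5 + x^4 - 25*x^3 - x^2 + 168*x - 144) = (x + 3)*(x + 4)*(x^4 - 3*x^3 - 13*x^2 + 51*x - 36) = (x + 3)*(x + 4)^2*(x^3 - 7*x^2 + 15*x - 9) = (x - 1)*(x + 3)*(x + 4)^2*(x^2 - 6*x + 9) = (x - 3)*(x - 1)*(x + 3)*(x + 4)^2*(x - 3)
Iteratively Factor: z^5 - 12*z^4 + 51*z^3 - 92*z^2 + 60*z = (z - 2)*(z^4 - 10*z^3 + 31*z^2 - 30*z) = (z - 5)*(z - 2)*(z^3 - 5*z^2 + 6*z) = z*(z - 5)*(z - 2)*(z^2 - 5*z + 6) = z*(z - 5)*(z - 3)*(z - 2)*(z - 2)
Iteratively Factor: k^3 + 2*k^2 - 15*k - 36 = (k + 3)*(k^2 - k - 12) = (k - 4)*(k + 3)*(k + 3)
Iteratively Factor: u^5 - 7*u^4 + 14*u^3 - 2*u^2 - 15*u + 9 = (u + 1)*(u^4 - 8*u^3 + 22*u^2 - 24*u + 9) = (u - 3)*(u + 1)*(u^3 - 5*u^2 + 7*u - 3) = (u - 3)^2*(u + 1)*(u^2 - 2*u + 1) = (u - 3)^2*(u - 1)*(u + 1)*(u - 1)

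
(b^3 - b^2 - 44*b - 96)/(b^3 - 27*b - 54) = (b^2 - 4*b - 32)/(b^2 - 3*b - 18)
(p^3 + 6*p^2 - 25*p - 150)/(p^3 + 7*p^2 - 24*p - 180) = (p + 5)/(p + 6)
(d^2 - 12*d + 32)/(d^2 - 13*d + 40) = (d - 4)/(d - 5)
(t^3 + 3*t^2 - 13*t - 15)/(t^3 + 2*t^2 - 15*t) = (t + 1)/t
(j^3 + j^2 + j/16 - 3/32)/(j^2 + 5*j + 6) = (j^3 + j^2 + j/16 - 3/32)/(j^2 + 5*j + 6)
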